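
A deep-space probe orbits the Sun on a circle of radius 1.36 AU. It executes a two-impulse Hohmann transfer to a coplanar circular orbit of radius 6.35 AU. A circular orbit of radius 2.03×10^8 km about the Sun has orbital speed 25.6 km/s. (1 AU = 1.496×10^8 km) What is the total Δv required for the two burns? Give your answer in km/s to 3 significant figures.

From the circular-orbit relation v² = μ/r at r = 2.03×10^8 km: μ = v²r = (25.6)² × 2.03×10^8 = 1.33038×10^11 km³/s².
In km: r₁ = 1.36 × 1.496×10^8 = 2.03456×10^8 km; r₂ = 6.35 × 1.496×10^8 = 9.4996×10^8 km.
Semi-major axis of the transfer orbit: a_t = (2.03456×10^8 + 9.4996×10^8)/2 = 5.76708×10^8 km.
At r₁ the circular-orbit speed is v₁ = √(μ/r₁) = 25.571 km/s.
Transfer-orbit speed at r₁ (vis-viva): v_p = √[μ(2/r₁ − 1/a_t)] = 32.819 km/s.
First burn Δv₁ = |v_p − v₁| = 7.248 km/s.
Circular speed at r₂: v₂ = √(μ/r₂) = 11.834 km/s.
Transfer-orbit speed at r₂: v_a = √[μ(2/r₂ − 1/a_t)] = 7.0290 km/s.
Second burn Δv₂ = |v₂ − v_a| = 4.805 km/s.
Total Δv = Δv₁ + Δv₂ = 12.05 km/s.

Δv = 12.1 km/s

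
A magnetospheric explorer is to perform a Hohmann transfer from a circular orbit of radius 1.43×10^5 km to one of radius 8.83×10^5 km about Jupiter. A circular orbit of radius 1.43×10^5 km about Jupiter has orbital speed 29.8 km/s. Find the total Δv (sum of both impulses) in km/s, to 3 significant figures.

Δv = 15.0 km/s

From the circular-orbit relation v² = μ/r at r = 1.43×10^5 km: μ = v²r = (29.8)² × 1.43×10^5 = 1.26990×10^8 km³/s².
Semi-major axis of the transfer orbit: a_t = (1.430×10^5 + 8.830×10^5)/2 = 5.130×10^5 km.
At r₁ the circular-orbit speed is v₁ = √(μ/r₁) = 29.800 km/s.
Transfer-orbit speed at r₁ (v² = μ(2/r − 1/a)): v_p = √[μ(2/r₁ − 1/a_t)] = 39.097 km/s.
First burn Δv₁ = |v_p − v₁| = 9.297 km/s.
Circular speed at r₂: v₂ = √(μ/r₂) = 11.9923 km/s.
Transfer-orbit speed at r₂: v_a = √[μ(2/r₂ − 1/a_t)] = 6.33160 km/s.
Second burn Δv₂ = |v₂ − v_a| = 5.661 km/s.
Total Δv = Δv₁ + Δv₂ = 14.96 km/s.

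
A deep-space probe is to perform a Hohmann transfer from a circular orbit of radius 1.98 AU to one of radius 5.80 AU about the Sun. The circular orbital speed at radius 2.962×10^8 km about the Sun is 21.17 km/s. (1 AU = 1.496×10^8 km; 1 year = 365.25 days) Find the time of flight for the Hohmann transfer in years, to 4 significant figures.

t = 3.836 years

From the circular-orbit relation v² = μ/r at r = 2.962×10^8 km: μ = v²r = (21.17)² × 2.962×10^8 = 1.32748×10^11 km³/s².
In km: r₁ = 1.98 × 1.496×10^8 = 2.96208×10^8 km; r₂ = 5.80 × 1.496×10^8 = 8.6768×10^8 km.
The Hohmann ellipse has a_t = (r₁ + r₂)/2 = 5.81944×10^8 km.
Half the transfer-orbit period gives t = π√(a_t³/μ) = 1.2105×10^8 s.
Converting: 1.2105×10^8 s ÷ 3.15576×10^7 s/year (365.25 × 86400) = 3.836 years.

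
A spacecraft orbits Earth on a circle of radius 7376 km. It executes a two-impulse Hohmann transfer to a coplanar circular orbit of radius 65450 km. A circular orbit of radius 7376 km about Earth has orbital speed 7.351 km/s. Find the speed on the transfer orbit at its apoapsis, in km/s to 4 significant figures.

v = 1.111 km/s

From the circular-orbit relation v² = μ/r at r = 7376 km: μ = v²r = (7.351)² × 7376 = 3.98578×10^5 km³/s².
Semi-major axis of the transfer orbit: a_t = (7376 + 65450)/2 = 36413 km.
At apoapsis, r = 65450 km.
From the vis-viva equation, v = √[μ(2/r − 1/a_t)] = 1.111 km/s.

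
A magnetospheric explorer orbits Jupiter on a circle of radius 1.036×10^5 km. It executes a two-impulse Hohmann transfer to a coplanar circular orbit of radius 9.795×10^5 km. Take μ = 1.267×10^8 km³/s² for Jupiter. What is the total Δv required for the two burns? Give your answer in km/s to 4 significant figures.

Semi-major axis of the transfer orbit: a_t = (1.036×10^5 + 9.795×10^5)/2 = 5.4155×10^5 km.
Circular speed at r₁: v₁ = √(μ/r₁) = √(1.267×10^8/1.036×10^5) = 34.97 km/s.
On the transfer ellipse at r₁, vis-viva gives v_p = √[μ(2/r₁ − 1/a_t)] = 47.03 km/s.
First burn Δv₁ = |v_p − v₁| = 12.06 km/s.
At r₂, v₂ = √(μ/r₂) = 11.3733 km/s.
Transfer-orbit speed at r₂: v_a = √[μ(2/r₂ − 1/a_t)] = 4.97447 km/s.
Second burn Δv₂ = |v₂ − v_a| = 6.399 km/s.
Total Δv = Δv₁ + Δv₂ = 18.46 km/s.

Δv = 18.46 km/s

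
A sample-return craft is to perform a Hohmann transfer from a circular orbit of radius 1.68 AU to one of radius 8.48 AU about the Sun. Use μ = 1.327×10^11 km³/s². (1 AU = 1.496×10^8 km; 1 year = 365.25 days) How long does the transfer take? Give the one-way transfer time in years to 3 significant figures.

t = 5.73 years

In km: r₁ = 1.68 × 1.496×10^8 = 2.51328×10^8 km; r₂ = 8.48 × 1.496×10^8 = 1.268608×10^9 km.
Semi-major axis of the transfer orbit: a_t = (2.51328×10^8 + 1.268608×10^9)/2 = 7.59968×10^8 km.
Transfer time t = π√(a_t³/μ) = π√((7.59968×10^8)³ / 1.327×10^11) = 1.807×10^8 s.
Converting: 1.807×10^8 s ÷ 3.15576×10^7 s/year (365.25 × 86400) = 5.73 years.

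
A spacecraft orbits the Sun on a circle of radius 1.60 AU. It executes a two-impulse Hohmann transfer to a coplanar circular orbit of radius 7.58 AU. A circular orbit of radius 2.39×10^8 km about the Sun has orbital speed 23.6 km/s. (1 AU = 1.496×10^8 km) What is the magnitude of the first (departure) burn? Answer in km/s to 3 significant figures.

From the circular-orbit relation v² = μ/r at r = 2.39×10^8 km: μ = v²r = (23.6)² × 2.39×10^8 = 1.33113×10^11 km³/s².
In km: r₁ = 1.60 × 1.496×10^8 = 2.3936×10^8 km; r₂ = 7.58 × 1.496×10^8 = 1.133968×10^9 km.
Transfer-ellipse semi-major axis a_t = (r₁ + r₂)/2 = (2.3936×10^8 + 1.133968×10^9)/2 = 6.86664×10^8 km.
On the circular orbit at r = 2.3936×10^8 km, v_c = √(μ/r) = 23.582 km/s.
Vis-viva on the transfer ellipse at r = 2.3936×10^8 km gives v_t = √[μ(2/r − 1/a_t)] = 30.305 km/s.
Δv₁ = |v_t − v_c| = |30.305 − 23.582| = 6.723 km/s.

Δv₁ = 6.72 km/s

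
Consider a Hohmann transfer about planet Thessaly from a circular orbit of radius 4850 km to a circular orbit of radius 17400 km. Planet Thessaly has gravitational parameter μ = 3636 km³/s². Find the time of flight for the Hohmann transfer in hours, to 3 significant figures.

t = 17.0 hours

The Hohmann ellipse has a_t = (r₁ + r₂)/2 = 11125 km.
Half the transfer-orbit period gives t = π√(a_t³/μ) = 61130 s.
Converting: 61130 s ÷ 3600 s/hour = 17.0 hours.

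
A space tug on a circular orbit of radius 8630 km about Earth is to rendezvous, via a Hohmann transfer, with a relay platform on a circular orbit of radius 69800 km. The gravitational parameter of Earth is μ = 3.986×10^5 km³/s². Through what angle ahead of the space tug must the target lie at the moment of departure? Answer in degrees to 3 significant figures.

Semi-major axis of the transfer orbit: a_t = (8630 + 69800)/2 = 39215 km.
Transfer time t = π√(a_t³/μ) = 38640 s.
Target angular speed ω₂ = √(μ/r₂³) = 3.424×10^-5 rad/s.
Angle swept by the target during transfer: ω₂·t = 1.323 rad = 75.80°.
The space tug traverses 180° on the transfer ellipse, so the target must lead by 180° − 75.80° = 104°.

φ = 104°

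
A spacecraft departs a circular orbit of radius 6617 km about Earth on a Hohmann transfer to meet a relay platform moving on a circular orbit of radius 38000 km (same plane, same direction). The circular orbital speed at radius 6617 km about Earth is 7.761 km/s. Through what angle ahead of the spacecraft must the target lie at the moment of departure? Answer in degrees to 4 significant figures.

From the circular-orbit relation v² = μ/r at r = 6617 km: μ = v²r = (7.761)² × 6617 = 3.98563×10^5 km³/s².
Transfer-ellipse semi-major axis a_t = (r₁ + r₂)/2 = (6617 + 38000)/2 = 22308.5 km.
The half-period of the transfer ellipse is t = π√(a_t³/μ) = 16580.86 s.
The target's mean motion on its circular orbit is ω₂ = √(μ/r₂³) = 8.522615×10^-5 rad/s.
Angle swept by the target during transfer: ω₂·t = 1.41312 rad = 80.97°.
The spacecraft traverses 180° on the transfer ellipse, so the target must lead by 180° − 80.97° = 99.03°.

φ = 99.03°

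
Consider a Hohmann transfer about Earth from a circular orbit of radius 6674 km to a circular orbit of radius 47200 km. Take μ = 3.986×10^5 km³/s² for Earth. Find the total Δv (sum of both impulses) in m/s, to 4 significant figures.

Semi-major axis of the transfer orbit: a_t = (6674 + 47200)/2 = 26937 km.
At r₁ the circular-orbit speed is v₁ = √(μ/r₁) = 7.7282 km/s.
Transfer-orbit speed at r₁ (vis-viva equation): v_p = √[μ(2/r₁ − 1/a_t)] = 10.230 km/s.
First burn Δv₁ = |v_p − v₁| = 2.5018 km/s.
At r₂, v₂ = √(μ/r₂) = 2.9060 km/s.
Transfer-orbit speed at r₂: v_a = √[μ(2/r₂ − 1/a_t)] = 1.4465 km/s.
Second burn Δv₂ = |v₂ − v_a| = 1.4595 km/s.
Δv = Δv₁ + Δv₂ = 2.5018 + 1.4595 = 3.961 km/s.

Δv = 3961 m/s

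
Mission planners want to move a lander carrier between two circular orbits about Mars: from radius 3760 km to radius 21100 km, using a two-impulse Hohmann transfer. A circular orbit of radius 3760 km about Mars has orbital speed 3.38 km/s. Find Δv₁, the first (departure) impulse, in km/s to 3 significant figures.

Δv₁ = 1.02 km/s

From the circular-orbit relation v² = μ/r at r = 3760 km: μ = v²r = (3.38)² × 3760 = 42955.7 km³/s².
Transfer-ellipse semi-major axis a_t = (r₁ + r₂)/2 = (3760 + 21100)/2 = 12430 km.
Circular speed at r = 3760 km: v_c = √(μ/r) = 3.380 km/s.
Transfer-orbit speed at the same r (vis-viva, a = a_t): v_t = √[μ(2/r − 1/a_t)] = 4.404 km/s.
Δv₁ = |v_t − v_c| = |4.404 − 3.380| = 1.024 km/s.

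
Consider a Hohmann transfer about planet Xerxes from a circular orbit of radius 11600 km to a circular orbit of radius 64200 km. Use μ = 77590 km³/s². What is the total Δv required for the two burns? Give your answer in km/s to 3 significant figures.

The Hohmann ellipse has a_t = (r₁ + r₂)/2 = 37900 km.
Circular speed at r₁: v₁ = √(μ/r₁) = √(77590/11600) = 2.5863 km/s.
Transfer-orbit speed at r₁ (vis-viva): v_p = √[μ(2/r₁ − 1/a_t)] = 3.3661 km/s.
First burn Δv₁ = |v_p − v₁| = 0.7798 km/s.
Circular speed at r₂: v₂ = √(μ/r₂) = 1.09935 km/s.
Transfer-orbit speed at r₂: v_a = √[μ(2/r₂ − 1/a_t)] = 0.608198 km/s.
Second burn Δv₂ = |v₂ − v_a| = 0.4912 km/s.
Δv = Δv₁ + Δv₂ = 0.7798 + 0.4912 = 1.271 km/s.

Δv = 1.27 km/s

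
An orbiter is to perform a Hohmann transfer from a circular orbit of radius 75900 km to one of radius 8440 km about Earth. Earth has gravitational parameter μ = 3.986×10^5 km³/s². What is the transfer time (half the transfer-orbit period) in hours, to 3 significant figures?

t = 12.0 hours

Semi-major axis of the transfer orbit: a_t = (75900 + 8440)/2 = 42170 km.
By Kepler's third law the transfer-orbit period is T = 2π√(a_t³/μ), so t = T/2 = 43090 s.
Converting: 43090 s ÷ 3600 s/hour = 12.0 hours.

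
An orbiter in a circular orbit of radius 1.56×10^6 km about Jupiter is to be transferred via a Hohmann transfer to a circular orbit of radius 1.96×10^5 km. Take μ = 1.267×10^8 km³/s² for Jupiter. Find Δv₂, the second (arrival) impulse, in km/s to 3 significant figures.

Δv₂ = 8.47 km/s

Semi-major axis of the transfer orbit: a_t = (1.560×10^6 + 1.960×10^5)/2 = 8.780×10^5 km.
Circular speed at r = 1.960×10^5 km: v_c = √(μ/r) = 25.425 km/s.
Transfer-orbit speed at the same r (vis-viva, a = a_t): v_t = √[μ(2/r − 1/a_t)] = 33.890 km/s.
Δv₂ = |v_t − v_c| = |33.890 − 25.425| = 8.465 km/s.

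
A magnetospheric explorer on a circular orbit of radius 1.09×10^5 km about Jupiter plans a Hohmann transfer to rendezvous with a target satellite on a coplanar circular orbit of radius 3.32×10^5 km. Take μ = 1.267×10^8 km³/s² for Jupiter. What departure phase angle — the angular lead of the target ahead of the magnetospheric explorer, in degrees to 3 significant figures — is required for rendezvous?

Transfer-ellipse semi-major axis a_t = (r₁ + r₂)/2 = (1.090×10^5 + 3.320×10^5)/2 = 2.205×10^5 km.
Transfer time t = π√(a_t³/μ) = 28898 s.
Target angular speed ω₂ = √(μ/r₂³) = 5.8841×10^-5 rad/s.
Angle swept by the target during transfer: ω₂·t = 1.7004 rad = 97.43°.
Arrival is 180° from departure on the ellipse, so φ = 180° − 97.43° = 82.6°.

φ = 82.6°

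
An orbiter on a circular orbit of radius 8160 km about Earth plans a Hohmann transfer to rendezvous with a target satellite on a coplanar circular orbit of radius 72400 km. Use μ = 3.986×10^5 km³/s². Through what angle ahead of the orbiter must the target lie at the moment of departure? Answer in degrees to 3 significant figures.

Transfer-ellipse semi-major axis a_t = (r₁ + r₂)/2 = (8160 + 72400)/2 = 40280 km.
The half-period of the transfer ellipse is t = π√(a_t³/μ) = 40227 s.
Target angular speed ω₂ = √(μ/r₂³) = 3.2409×10^-5 rad/s.
Angle swept by the target during transfer: ω₂·t = 1.3037 rad = 74.70°.
The orbiter traverses 180° on the transfer ellipse, so the target must lead by 180° − 74.70° = 105°.

φ = 105°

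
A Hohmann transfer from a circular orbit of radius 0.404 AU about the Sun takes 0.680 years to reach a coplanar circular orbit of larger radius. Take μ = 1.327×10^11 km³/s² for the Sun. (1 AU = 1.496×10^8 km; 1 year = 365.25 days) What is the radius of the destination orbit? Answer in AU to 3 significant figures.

r₂ = 2.05 AU

In km: r₁ = 0.404 × 1.496×10^8 = 6.04384×10^7 km.
Transfer time t = 0.680 years × 365.25 × 86400 s = 2.1459168×10^7 s, and t = π√(a_t³/μ).
So a_t = (μ t²/π²)^(1/3) = (1.327×10^11 × (2.1459168×10^7)² / π²)^(1/3) = 1.8363×10^8 km.
Since a_t = (r₁ + r₂)/2, r₂ = 2a_t − r₁ = 2×1.8363×10^8 − 6.04384×10^7 = 3.068216×10^8 km.
In AU: r₂ = 3.068216×10^8 / 1.496×10^8 = 2.05 AU.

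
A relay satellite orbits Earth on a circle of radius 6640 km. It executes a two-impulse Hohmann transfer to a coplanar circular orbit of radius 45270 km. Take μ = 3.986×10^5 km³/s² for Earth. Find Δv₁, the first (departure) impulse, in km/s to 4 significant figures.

The Hohmann ellipse has a_t = (r₁ + r₂)/2 = 25955 km.
On the circular orbit at r = 6640 km, v_c = √(μ/r) = 7.747911 km/s.
Vis-viva on the transfer ellipse at r = 6640 km gives v_t = √[μ(2/r − 1/a_t)] = 10.23244 km/s.
Δv₁ = |v_t − v_c| = |10.23244 − 7.747911| = 2.485 km/s.

Δv₁ = 2.485 km/s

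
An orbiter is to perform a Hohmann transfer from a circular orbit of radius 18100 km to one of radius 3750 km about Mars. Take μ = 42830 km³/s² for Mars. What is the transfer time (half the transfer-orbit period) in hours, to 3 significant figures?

t = 4.82 hours

Transfer-ellipse semi-major axis a_t = (r₁ + r₂)/2 = (18100 + 3750)/2 = 10925 km.
By Kepler's third law the transfer-orbit period is T = 2π√(a_t³/μ), so t = T/2 = 17334.4 s.
Converting: 17334.4 s ÷ 3600 s/hour = 4.82 hours.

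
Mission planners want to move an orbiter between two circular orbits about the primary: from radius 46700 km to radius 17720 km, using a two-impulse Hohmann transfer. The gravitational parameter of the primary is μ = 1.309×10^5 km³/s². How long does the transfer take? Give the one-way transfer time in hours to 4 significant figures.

Semi-major axis of the transfer orbit: a_t = (46700 + 17720)/2 = 32210 km.
Transfer time t = π√(a_t³/μ) = π√((32210)³ / 1.309×10^5) = 50200 s.
Converting: 50200 s ÷ 3600 s/hour = 13.94 hours.

t = 13.94 hours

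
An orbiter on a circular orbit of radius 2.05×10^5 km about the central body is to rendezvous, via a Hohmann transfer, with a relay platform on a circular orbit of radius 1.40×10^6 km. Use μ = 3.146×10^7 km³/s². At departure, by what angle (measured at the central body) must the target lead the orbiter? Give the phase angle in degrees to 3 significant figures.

Semi-major axis of the transfer orbit: a_t = (2.050×10^5 + 1.400×10^6)/2 = 8.025×10^5 km.
The half-period of the transfer ellipse is t = π√(a_t³/μ) = 4.0266×10^5 s.
The target's mean motion on its circular orbit is ω₂ = √(μ/r₂³) = 3.3860×10^-6 rad/s.
Angle swept by the target during transfer: ω₂·t = 1.3634 rad = 78.12°.
The orbiter traverses 180° on the transfer ellipse, so the target must lead by 180° − 78.12° = 102°.

φ = 102°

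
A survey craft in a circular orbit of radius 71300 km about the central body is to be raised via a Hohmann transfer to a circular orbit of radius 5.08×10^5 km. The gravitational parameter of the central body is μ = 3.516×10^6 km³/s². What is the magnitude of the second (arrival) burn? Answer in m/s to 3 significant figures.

Δv₂ = 1330 m/s

Transfer-ellipse semi-major axis a_t = (r₁ + r₂)/2 = (71300 + 5.080×10^5)/2 = 2.8965×10^5 km.
On the circular orbit at r = 5.080×10^5 km, v_c = √(μ/r) = 2.631 km/s.
Transfer-orbit speed at the same r (vis-viva, a = a_t): v_t = √[μ(2/r − 1/a_t)] = 1.305 km/s.
Δv₂ = |v_t − v_c| = |1.305 − 2.631| = 1.326 km/s.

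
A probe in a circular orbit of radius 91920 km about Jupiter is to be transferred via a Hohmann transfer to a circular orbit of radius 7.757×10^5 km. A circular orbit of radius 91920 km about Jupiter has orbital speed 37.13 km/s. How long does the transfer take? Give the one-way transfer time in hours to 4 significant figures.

t = 22.15 hours

From the circular-orbit relation v² = μ/r at r = 91920 km: μ = v²r = (37.13)² × 91920 = 1.26724×10^8 km³/s².
Transfer-ellipse semi-major axis a_t = (r₁ + r₂)/2 = (91920 + 7.757×10^5)/2 = 4.3381×10^5 km.
Half the transfer-orbit period gives t = π√(a_t³/μ) = 79740 s.
Converting: 79740 s ÷ 3600 s/hour = 22.15 hours.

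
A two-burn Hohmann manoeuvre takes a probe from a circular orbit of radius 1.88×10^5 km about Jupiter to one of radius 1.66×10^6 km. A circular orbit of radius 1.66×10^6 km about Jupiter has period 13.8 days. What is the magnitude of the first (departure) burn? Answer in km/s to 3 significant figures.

Δv₁ = 8.85 km/s

From Kepler's third law T² = 4π²r³/μ at r = 1.66×10^6 km, T = 13.8 days = 13.8 × 86400 s = 1.19232×10^6 s: μ = 4π²r³/T² = 1.27028×10^8 km³/s².
Transfer-ellipse semi-major axis a_t = (r₁ + r₂)/2 = (1.880×10^5 + 1.660×10^6)/2 = 9.240×10^5 km.
On the circular orbit at r = 1.880×10^5 km, v_c = √(μ/r) = 25.994 km/s.
Vis-viva on the transfer ellipse at r = 1.880×10^5 km gives v_t = √[μ(2/r − 1/a_t)] = 34.841 km/s.
Δv₁ = |v_t − v_c| = |34.841 − 25.994| = 8.847 km/s.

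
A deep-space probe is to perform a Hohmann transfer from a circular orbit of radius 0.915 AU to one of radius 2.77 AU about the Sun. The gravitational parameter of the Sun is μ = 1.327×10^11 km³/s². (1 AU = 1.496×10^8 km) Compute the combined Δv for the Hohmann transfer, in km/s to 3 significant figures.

In km: r₁ = 0.915 × 1.496×10^8 = 1.36884×10^8 km; r₂ = 2.77 × 1.496×10^8 = 4.14392×10^8 km.
Semi-major axis of the transfer orbit: a_t = (1.36884×10^8 + 4.14392×10^8)/2 = 2.75638×10^8 km.
Circular speed at r₁: v₁ = √(μ/r₁) = √(1.327×10^11/1.36884×10^8) = 31.13573 km/s.
Transfer-orbit speed at r₁ (v² = μ(2/r − 1/a)): v_p = √[μ(2/r₁ − 1/a_t)] = 38.17642 km/s.
First burn Δv₁ = |v_p − v₁| = 7.04069 km/s.
Circular speed at r₂: v₂ = √(μ/r₂) = 17.8949 km/s.
Transfer-orbit speed at r₂: v_a = √[μ(2/r₂ − 1/a_t)] = 12.6106 km/s.
Second burn Δv₂ = |v₂ − v_a| = 5.28430 km/s.
Total Δv = Δv₁ + Δv₂ = 12.32 km/s.

Δv = 12.3 km/s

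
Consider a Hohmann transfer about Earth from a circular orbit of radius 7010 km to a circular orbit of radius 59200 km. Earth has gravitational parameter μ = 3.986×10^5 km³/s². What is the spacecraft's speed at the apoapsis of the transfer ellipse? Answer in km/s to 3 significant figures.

v = 1.19 km/s

Semi-major axis of the transfer orbit: a_t = (7010 + 59200)/2 = 33105 km.
At apoapsis, r = 59200 km.
Applying v² = μ(2/r − 1/a_t): v = 1.194 km/s.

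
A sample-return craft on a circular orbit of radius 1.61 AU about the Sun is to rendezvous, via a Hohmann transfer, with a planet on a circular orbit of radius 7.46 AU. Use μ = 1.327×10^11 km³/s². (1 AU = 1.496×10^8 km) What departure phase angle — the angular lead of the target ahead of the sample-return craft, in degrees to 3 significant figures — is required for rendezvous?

In km: r₁ = 1.61 × 1.496×10^8 = 2.40856×10^8 km; r₂ = 7.46 × 1.496×10^8 = 1.116016×10^9 km.
Transfer-ellipse semi-major axis a_t = (r₁ + r₂)/2 = (2.40856×10^8 + 1.116016×10^9)/2 = 6.78436×10^8 km.
The half-period of the transfer ellipse is t = π√(a_t³/μ) = 1.52397×10^8 s.
Target angular speed ω₂ = √(μ/r₂³) = 9.77079×10^-9 rad/s.
Angle swept by the target during transfer: ω₂·t = 1.48904 rad = 85.32°.
The sample-return craft traverses 180° on the transfer ellipse, so the target must lead by 180° − 85.32° = 94.7°.

φ = 94.7°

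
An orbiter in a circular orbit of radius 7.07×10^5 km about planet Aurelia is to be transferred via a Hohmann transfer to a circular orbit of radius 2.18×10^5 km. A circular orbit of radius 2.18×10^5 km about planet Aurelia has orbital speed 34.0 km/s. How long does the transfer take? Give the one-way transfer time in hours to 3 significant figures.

t = 17.3 hours

From the circular-orbit relation v² = μ/r at r = 2.18×10^5 km: μ = v²r = (34.0)² × 2.18×10^5 = 2.52008×10^8 km³/s².
Transfer-ellipse semi-major axis a_t = (r₁ + r₂)/2 = (7.070×10^5 + 2.180×10^5)/2 = 4.625×10^5 km.
Transfer time t = π√(a_t³/μ) = π√((4.625×10^5)³ / 2.52008×10^8) = 62250 s.
Converting: 62250 s ÷ 3600 s/hour = 17.3 hours.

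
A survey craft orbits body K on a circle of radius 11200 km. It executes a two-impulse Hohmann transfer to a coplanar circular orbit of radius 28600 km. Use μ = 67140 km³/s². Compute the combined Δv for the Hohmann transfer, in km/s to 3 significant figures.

Semi-major axis of the transfer orbit: a_t = (11200 + 28600)/2 = 19900 km.
At r₁ the circular-orbit speed is v₁ = √(μ/r₁) = 2.4484 km/s.
Transfer-orbit speed at r₁ (vis-viva equation): v_p = √[μ(2/r₁ − 1/a_t)] = 2.9352 km/s.
First burn Δv₁ = |v_p − v₁| = 0.4868 km/s.
Circular speed at r₂: v₂ = √(μ/r₂) = 1.5322 km/s.
Transfer-orbit speed at r₂: v_a = √[μ(2/r₂ − 1/a_t)] = 1.1495 km/s.
Second burn Δv₂ = |v₂ − v_a| = 0.3827 km/s.
Total Δv = Δv₁ + Δv₂ = 0.8695 km/s.

Δv = 0.870 km/s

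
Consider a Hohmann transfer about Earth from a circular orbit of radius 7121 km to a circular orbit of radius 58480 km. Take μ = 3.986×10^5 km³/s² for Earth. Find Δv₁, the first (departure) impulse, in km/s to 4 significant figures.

Δv₁ = 2.508 km/s

The Hohmann ellipse has a_t = (r₁ + r₂)/2 = 32800.5 km.
On the circular orbit at r = 7121 km, v_c = √(μ/r) = 7.482 km/s.
Vis-viva on the transfer ellipse at r = 7121 km gives v_t = √[μ(2/r − 1/a_t)] = 9.990 km/s.
Δv₁ = |v_t − v_c| = |9.990 − 7.482| = 2.508 km/s.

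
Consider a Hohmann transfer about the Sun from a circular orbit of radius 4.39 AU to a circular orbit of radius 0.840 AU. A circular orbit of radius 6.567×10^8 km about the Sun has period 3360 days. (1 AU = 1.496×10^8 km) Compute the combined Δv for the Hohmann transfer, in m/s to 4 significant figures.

From Kepler's third law T² = 4π²r³/μ at r = 6.567×10^8 km, T = 3360 days = 3360 × 86400 s = 2.90304×10^8 s: μ = 4π²r³/T² = 1.32665×10^11 km³/s².
In km: r₁ = 4.39 × 1.496×10^8 = 6.56744×10^8 km; r₂ = 0.840 × 1.496×10^8 = 1.25664×10^8 km.
Semi-major axis of the transfer orbit: a_t = (6.56744×10^8 + 1.25664×10^8)/2 = 3.91204×10^8 km.
At r₁ the circular-orbit speed is v₁ = √(μ/r₁) = 14.2128 km/s.
Transfer-orbit speed at r₁ (v² = μ(2/r − 1/a)): v_a = √[μ(2/r₁ − 1/a_t)] = 8.05533 km/s.
First burn Δv₁ = |v_a − v₁| = 6.157 km/s.
Circular speed at r₂: v₂ = √(μ/r₂) = 32.492 km/s.
Transfer-orbit speed at r₂: v_p = √[μ(2/r₂ − 1/a_t)] = 42.099 km/s.
Second burn Δv₂ = |v₂ − v_p| = 9.607 km/s.
Δv = Δv₁ + Δv₂ = 6.157 + 9.607 = 15.76 km/s.

Δv = 15760 m/s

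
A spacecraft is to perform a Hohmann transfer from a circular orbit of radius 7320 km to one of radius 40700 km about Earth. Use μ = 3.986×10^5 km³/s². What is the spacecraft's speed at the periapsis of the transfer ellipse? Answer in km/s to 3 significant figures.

v = 9.61 km/s

The Hohmann ellipse has a_t = (r₁ + r₂)/2 = 24010 km.
The periapsis of the transfer ellipse is at r = 7320 km.
From the vis-viva equation, v = √[μ(2/r − 1/a_t)] = 9.608 km/s.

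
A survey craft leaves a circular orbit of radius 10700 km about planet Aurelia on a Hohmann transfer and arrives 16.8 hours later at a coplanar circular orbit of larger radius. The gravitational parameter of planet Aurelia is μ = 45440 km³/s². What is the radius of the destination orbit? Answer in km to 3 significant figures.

r₂ = 40600 km

Transfer time t = 16.8 hours = 60480 s, and t = π√(a_t³/μ).
So a_t = (μ t²/π²)^(1/3) = (45440 × (60480)² / π²)^(1/3) = 25632 km.
Since a_t = (r₁ + r₂)/2, r₂ = 2a_t − r₁ = 2×25632 − 10700 = 40564 km.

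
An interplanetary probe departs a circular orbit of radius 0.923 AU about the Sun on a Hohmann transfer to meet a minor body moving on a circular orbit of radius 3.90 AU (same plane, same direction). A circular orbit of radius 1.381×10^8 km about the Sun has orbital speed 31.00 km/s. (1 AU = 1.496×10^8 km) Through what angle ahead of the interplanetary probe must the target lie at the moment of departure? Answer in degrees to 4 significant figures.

φ = 92.48°

From the circular-orbit relation v² = μ/r at r = 1.381×10^8 km: μ = v²r = (31.00)² × 1.381×10^8 = 1.32714×10^11 km³/s².
In km: r₁ = 0.923 × 1.496×10^8 = 1.380808×10^8 km; r₂ = 3.90 × 1.496×10^8 = 5.8344×10^8 km.
Transfer-ellipse semi-major axis a_t = (r₁ + r₂)/2 = (1.380808×10^8 + 5.8344×10^8)/2 = 3.607604×10^8 km.
Transfer time t = π√(a_t³/μ) = 5.909×10^7 s.
Target angular speed ω₂ = √(μ/r₂³) = 2.585×10^-8 rad/s.
Angle swept by the target during transfer: ω₂·t = 1.5275 rad = 87.52°.
Arrival is 180° from departure on the ellipse, so φ = 180° − 87.52° = 92.48°.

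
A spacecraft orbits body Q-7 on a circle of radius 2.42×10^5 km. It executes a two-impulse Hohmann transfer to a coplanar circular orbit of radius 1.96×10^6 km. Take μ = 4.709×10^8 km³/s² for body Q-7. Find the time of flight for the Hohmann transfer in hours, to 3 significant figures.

Transfer-ellipse semi-major axis a_t = (r₁ + r₂)/2 = (2.420×10^5 + 1.960×10^6)/2 = 1.101×10^6 km.
Transfer time t = π√(a_t³/μ) = π√((1.101×10^6)³ / 4.709×10^8) = 1.673×10^5 s.
Converting: 1.673×10^5 s ÷ 3600 s/hour = 46.5 hours.

t = 46.5 hours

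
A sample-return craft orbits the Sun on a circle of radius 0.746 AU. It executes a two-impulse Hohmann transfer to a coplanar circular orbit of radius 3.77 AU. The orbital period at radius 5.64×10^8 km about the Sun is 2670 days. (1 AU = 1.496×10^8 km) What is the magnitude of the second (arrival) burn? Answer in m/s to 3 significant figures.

Δv₂ = 6530 m/s

From Kepler's third law T² = 4π²r³/μ at r = 5.64×10^8 km, T = 2670 days = 2670 × 86400 s = 2.30688×10^8 s: μ = 4π²r³/T² = 1.33090×10^11 km³/s².
In km: r₁ = 0.746 × 1.496×10^8 = 1.116016×10^8 km; r₂ = 3.77 × 1.496×10^8 = 5.63992×10^8 km.
The Hohmann ellipse has a_t = (r₁ + r₂)/2 = 3.377968×10^8 km.
On the circular orbit at r = 5.63992×10^8 km, v_c = √(μ/r) = 15.362 km/s.
Vis-viva on the transfer ellipse at r = 5.63992×10^8 km gives v_t = √[μ(2/r − 1/a_t)] = 8.8297 km/s.
Δv₂ = |v_t − v_c| = |8.8297 − 15.362| = 6.532 km/s.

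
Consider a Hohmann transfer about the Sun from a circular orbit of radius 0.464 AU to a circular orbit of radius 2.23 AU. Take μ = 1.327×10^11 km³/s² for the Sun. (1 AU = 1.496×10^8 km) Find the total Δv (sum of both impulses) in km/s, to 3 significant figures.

Δv = 20.8 km/s

In km: r₁ = 0.464 × 1.496×10^8 = 6.94144×10^7 km; r₂ = 2.23 × 1.496×10^8 = 3.33608×10^8 km.
The Hohmann ellipse has a_t = (r₁ + r₂)/2 = 2.015112×10^8 km.
Circular speed at r₁: v₁ = √(μ/r₁) = √(1.327×10^11/6.94144×10^7) = 43.723 km/s.
On the transfer ellipse at r₁, vis-viva gives v_p = √[μ(2/r₁ − 1/a_t)] = 56.257 km/s.
First burn Δv₁ = |v_p − v₁| = 12.53 km/s.
At r₂, v₂ = √(μ/r₂) = 19.9442 km/s.
Transfer-orbit speed at r₂: v_a = √[μ(2/r₂ − 1/a_t)] = 11.7056 km/s.
Second burn Δv₂ = |v₂ − v_a| = 8.239 km/s.
Total Δv = Δv₁ + Δv₂ = 20.77 km/s.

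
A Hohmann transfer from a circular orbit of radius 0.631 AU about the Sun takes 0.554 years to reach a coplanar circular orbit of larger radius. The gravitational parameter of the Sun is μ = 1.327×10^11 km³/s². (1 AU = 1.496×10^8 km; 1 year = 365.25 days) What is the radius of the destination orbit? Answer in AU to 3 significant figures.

In km: r₁ = 0.631 × 1.496×10^8 = 9.43976×10^7 km.
Transfer time t = 0.554 years × 365.25 × 86400 s = 1.74829104×10^7 s, and t = π√(a_t³/μ).
So a_t = (μ t²/π²)^(1/3) = (1.327×10^11 × (1.74829104×10^7)² / π²)^(1/3) = 1.6018×10^8 km.
Since a_t = (r₁ + r₂)/2, r₂ = 2a_t − r₁ = 2×1.6018×10^8 − 9.43976×10^7 = 2.259624×10^8 km.
In AU: r₂ = 2.259624×10^8 / 1.496×10^8 = 1.51 AU.

r₂ = 1.51 AU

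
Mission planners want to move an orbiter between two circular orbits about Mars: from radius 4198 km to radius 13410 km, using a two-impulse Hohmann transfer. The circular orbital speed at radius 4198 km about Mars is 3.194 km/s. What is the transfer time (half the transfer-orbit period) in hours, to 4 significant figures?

t = 3.483 hours

From the circular-orbit relation v² = μ/r at r = 4198 km: μ = v²r = (3.194)² × 4198 = 42826.5 km³/s².
The Hohmann ellipse has a_t = (r₁ + r₂)/2 = 8804 km.
Half the transfer-orbit period gives t = π√(a_t³/μ) = 12540 s.
Converting: 12540 s ÷ 3600 s/hour = 3.483 hours.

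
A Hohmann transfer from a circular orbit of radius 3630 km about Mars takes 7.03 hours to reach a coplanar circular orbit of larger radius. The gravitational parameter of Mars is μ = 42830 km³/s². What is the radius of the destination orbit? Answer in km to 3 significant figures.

Transfer time t = 7.03 hours = 25308 s, and t = π√(a_t³/μ).
So a_t = (μ t²/π²)^(1/3) = (42830 × (25308)² / π²)^(1/3) = 14060 km.
Since a_t = (r₁ + r₂)/2, r₂ = 2a_t − r₁ = 2×14060 − 3630 = 24490 km.

r₂ = 24500 km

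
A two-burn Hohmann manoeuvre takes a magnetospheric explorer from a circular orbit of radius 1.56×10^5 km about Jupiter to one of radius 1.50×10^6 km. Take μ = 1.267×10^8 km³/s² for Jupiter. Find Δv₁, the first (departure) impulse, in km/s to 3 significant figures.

The Hohmann ellipse has a_t = (r₁ + r₂)/2 = 8.280×10^5 km.
Circular speed at r = 1.560×10^5 km: v_c = √(μ/r) = 28.499 km/s.
Vis-viva on the transfer ellipse at r = 1.560×10^5 km gives v_t = √[μ(2/r − 1/a_t)] = 38.358 km/s.
Δv₁ = |v_t − v_c| = |38.358 − 28.499| = 9.859 km/s.

Δv₁ = 9.86 km/s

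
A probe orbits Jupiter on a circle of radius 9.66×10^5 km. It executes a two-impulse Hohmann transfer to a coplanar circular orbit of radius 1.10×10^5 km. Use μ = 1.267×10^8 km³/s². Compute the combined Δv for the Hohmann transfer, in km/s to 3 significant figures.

Semi-major axis of the transfer orbit: a_t = (9.660×10^5 + 1.100×10^5)/2 = 5.380×10^5 km.
At r₁ the circular-orbit speed is v₁ = √(μ/r₁) = 11.4525 km/s.
On the transfer ellipse at r₁, vis-viva gives v_a = √[μ(2/r₁ − 1/a_t)] = 5.17851 km/s.
First burn Δv₁ = |v_a − v₁| = 6.274 km/s.
At r₂, v₂ = √(μ/r₂) = 33.94 km/s.
Transfer-orbit speed at r₂: v_p = √[μ(2/r₂ − 1/a_t)] = 45.48 km/s.
Second burn Δv₂ = |v₂ − v_p| = 11.54 km/s.
Total Δv = Δv₁ + Δv₂ = 17.81 km/s.

Δv = 17.8 km/s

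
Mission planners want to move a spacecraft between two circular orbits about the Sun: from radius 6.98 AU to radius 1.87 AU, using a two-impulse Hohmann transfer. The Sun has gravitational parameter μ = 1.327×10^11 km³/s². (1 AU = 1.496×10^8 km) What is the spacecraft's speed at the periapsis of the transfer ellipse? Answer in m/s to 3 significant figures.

v = 27400 m/s

In km: r₁ = 6.98 × 1.496×10^8 = 1.044208×10^9 km; r₂ = 1.87 × 1.496×10^8 = 2.79752×10^8 km.
Semi-major axis of the transfer orbit: a_t = (1.044208×10^9 + 2.79752×10^8)/2 = 6.6198×10^8 km.
At periapsis, r = 2.79752×10^8 km.
Vis-viva: v = √[μ(2/r − 1/a_t)] = √[1.327×10^11 × (2/2.79752×10^8 − 1/6.6198×10^8)] = 27.35 km/s.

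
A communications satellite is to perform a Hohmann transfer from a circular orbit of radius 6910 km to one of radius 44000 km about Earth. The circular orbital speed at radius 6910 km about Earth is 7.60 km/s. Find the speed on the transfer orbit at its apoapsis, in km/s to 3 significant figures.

v = 1.57 km/s

From the circular-orbit relation v² = μ/r at r = 6910 km: μ = v²r = (7.60)² × 6910 = 3.99122×10^5 km³/s².
The Hohmann ellipse has a_t = (r₁ + r₂)/2 = 25455 km.
The apoapsis of the transfer ellipse is at r = 44000 km.
Applying v² = μ(2/r − 1/a_t): v = 1.569 km/s.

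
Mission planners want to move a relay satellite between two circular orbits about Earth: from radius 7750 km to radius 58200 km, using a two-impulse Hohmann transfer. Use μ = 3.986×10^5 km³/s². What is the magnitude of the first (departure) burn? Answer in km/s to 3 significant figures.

The Hohmann ellipse has a_t = (r₁ + r₂)/2 = 32975 km.
Circular speed at r = 7750 km: v_c = √(μ/r) = 7.172 km/s.
Transfer-orbit speed at the same r (vis-viva, a = a_t): v_t = √[μ(2/r − 1/a_t)] = 9.528 km/s.
Δv₁ = |v_t − v_c| = |9.528 − 7.172| = 2.356 km/s.

Δv₁ = 2.36 km/s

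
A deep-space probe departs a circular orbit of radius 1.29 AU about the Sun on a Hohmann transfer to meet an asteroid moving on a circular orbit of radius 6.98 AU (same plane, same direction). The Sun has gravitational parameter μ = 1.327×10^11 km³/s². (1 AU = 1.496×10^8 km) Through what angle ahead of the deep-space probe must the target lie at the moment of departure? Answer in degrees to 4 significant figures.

φ = 97.93°

In km: r₁ = 1.29 × 1.496×10^8 = 1.92984×10^8 km; r₂ = 6.98 × 1.496×10^8 = 1.044208×10^9 km.
The Hohmann ellipse has a_t = (r₁ + r₂)/2 = 6.18596×10^8 km.
The half-period of the transfer ellipse is t = π√(a_t³/μ) = 1.32686×10^8 s.
The target's mean motion on its circular orbit is ω₂ = √(μ/r₂³) = 1.07958×10^-8 rad/s.
Angle swept by the target during transfer: ω₂·t = 1.43245 rad = 82.07°.
The deep-space probe traverses 180° on the transfer ellipse, so the target must lead by 180° − 82.07° = 97.93°.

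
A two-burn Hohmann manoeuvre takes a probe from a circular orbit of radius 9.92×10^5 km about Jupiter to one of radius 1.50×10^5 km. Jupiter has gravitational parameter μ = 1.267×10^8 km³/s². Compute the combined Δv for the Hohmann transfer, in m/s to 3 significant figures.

Δv = 14800 m/s

Transfer-ellipse semi-major axis a_t = (r₁ + r₂)/2 = (9.920×10^5 + 1.500×10^5)/2 = 5.710×10^5 km.
At r₁ the circular-orbit speed is v₁ = √(μ/r₁) = 11.301 km/s.
Transfer-orbit speed at r₁ (vis-viva equation): v_a = √[μ(2/r₁ − 1/a_t)] = 5.7924 km/s.
First burn Δv₁ = |v_a − v₁| = 5.509 km/s.
Circular speed at r₂: v₂ = √(μ/r₂) = 29.063 km/s.
Transfer-orbit speed at r₂: v_p = √[μ(2/r₂ − 1/a_t)] = 38.307 km/s.
Second burn Δv₂ = |v₂ − v_p| = 9.244 km/s.
Δv = Δv₁ + Δv₂ = 5.509 + 9.244 = 14.75 km/s.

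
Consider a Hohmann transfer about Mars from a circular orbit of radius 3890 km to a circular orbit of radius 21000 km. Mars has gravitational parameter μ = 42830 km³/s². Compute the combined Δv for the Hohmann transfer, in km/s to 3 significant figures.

Transfer-ellipse semi-major axis a_t = (r₁ + r₂)/2 = (3890 + 21000)/2 = 12445 km.
At r₁ the circular-orbit speed is v₁ = √(μ/r₁) = 3.31817 km/s.
Transfer-orbit speed at r₁ (v² = μ(2/r − 1/a)): v_p = √[μ(2/r₁ − 1/a_t)] = 4.31034 km/s.
First burn Δv₁ = |v_p − v₁| = 0.9922 km/s.
Circular speed at r₂: v₂ = √(μ/r₂) = 1.4281 km/s.
Transfer-orbit speed at r₂: v_a = √[μ(2/r₂ − 1/a_t)] = 0.79844 km/s.
Second burn Δv₂ = |v₂ − v_a| = 0.6297 km/s.
Δv = Δv₁ + Δv₂ = 0.9922 + 0.6297 = 1.622 km/s.

Δv = 1.62 km/s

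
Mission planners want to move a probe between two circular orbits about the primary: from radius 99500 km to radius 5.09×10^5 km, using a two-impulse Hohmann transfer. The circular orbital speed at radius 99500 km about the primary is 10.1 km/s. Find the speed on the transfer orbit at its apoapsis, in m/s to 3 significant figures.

v = 2550 m/s

From the circular-orbit relation v² = μ/r at r = 99500 km: μ = v²r = (10.1)² × 99500 = 1.01500×10^7 km³/s².
Semi-major axis of the transfer orbit: a_t = (99500 + 5.090×10^5)/2 = 3.0425×10^5 km.
The apoapsis of the transfer ellipse is at r = 5.090×10^5 km.
From the vis-viva equation, v = √[μ(2/r − 1/a_t)] = 2.554 km/s.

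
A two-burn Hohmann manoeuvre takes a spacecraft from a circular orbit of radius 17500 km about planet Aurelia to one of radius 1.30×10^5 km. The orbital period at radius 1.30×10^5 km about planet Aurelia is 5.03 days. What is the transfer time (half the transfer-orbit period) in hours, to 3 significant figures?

From Kepler's third law T² = 4π²r³/μ at r = 1.30×10^5 km, T = 5.03 days = 5.03 × 86400 s = 4.34592×10^5 s: μ = 4π²r³/T² = 4.59226×10^5 km³/s².
Transfer-ellipse semi-major axis a_t = (r₁ + r₂)/2 = (17500 + 1.300×10^5)/2 = 73750 km.
By Kepler's third law the transfer-orbit period is T = 2π√(a_t³/μ), so t = T/2 = 92850 s.
Converting: 92850 s ÷ 3600 s/hour = 25.8 hours.

t = 25.8 hours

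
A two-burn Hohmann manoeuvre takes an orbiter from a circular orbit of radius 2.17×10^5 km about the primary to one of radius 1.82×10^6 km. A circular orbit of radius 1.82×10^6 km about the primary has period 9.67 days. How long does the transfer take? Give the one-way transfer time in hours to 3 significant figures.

From Kepler's third law T² = 4π²r³/μ at r = 1.82×10^6 km, T = 9.67 days = 9.67 × 86400 s = 8.35488×10^5 s: μ = 4π²r³/T² = 3.40952×10^8 km³/s².
Semi-major axis of the transfer orbit: a_t = (2.170×10^5 + 1.820×10^6)/2 = 1.0185×10^6 km.
Half the transfer-orbit period gives t = π√(a_t³/μ) = 1.749×10^5 s.
Converting: 1.749×10^5 s ÷ 3600 s/hour = 48.6 hours.

t = 48.6 hours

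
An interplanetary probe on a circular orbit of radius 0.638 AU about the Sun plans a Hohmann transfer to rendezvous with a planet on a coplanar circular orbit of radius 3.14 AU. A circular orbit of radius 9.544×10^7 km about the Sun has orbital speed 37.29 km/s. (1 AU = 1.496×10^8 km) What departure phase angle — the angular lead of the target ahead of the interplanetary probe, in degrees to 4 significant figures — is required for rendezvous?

From the circular-orbit relation v² = μ/r at r = 9.544×10^7 km: μ = v²r = (37.29)² × 9.544×10^7 = 1.32714×10^11 km³/s².
In km: r₁ = 0.638 × 1.496×10^8 = 9.54448×10^7 km; r₂ = 3.14 × 1.496×10^8 = 4.69744×10^8 km.
Transfer-ellipse semi-major axis a_t = (r₁ + r₂)/2 = (9.54448×10^7 + 4.69744×10^8)/2 = 2.825944×10^8 km.
Transfer time t = π√(a_t³/μ) = 4.097×10^7 s.
Target angular speed ω₂ = √(μ/r₂³) = 3.578×10^-8 rad/s.
Angle swept by the target during transfer: ω₂·t = 1.4659 rad = 83.99°.
The interplanetary probe traverses 180° on the transfer ellipse, so the target must lead by 180° − 83.99° = 96.01°.

φ = 96.01°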